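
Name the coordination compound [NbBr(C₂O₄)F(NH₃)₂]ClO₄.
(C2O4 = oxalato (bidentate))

diamminebromofluorooxalatoniobium(V) perchlorate

The 1 perchlorate counter-ion carries a total charge of -1, so each complex ion is 1+.
Ligand charges: 2×ammine (neutral), 1×fluoro (-1 each), 1×oxalato (-2 each), 1×bromo (-1 each); total -4. So Nb + (-4) = 1+, giving Nb = +5.
Ligands are named alphabetically: ammine before bromo before fluoro before oxalato.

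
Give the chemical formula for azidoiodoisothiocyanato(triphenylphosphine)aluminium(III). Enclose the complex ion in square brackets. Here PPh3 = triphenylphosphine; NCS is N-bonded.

Ligands: 1 triphenylphosphine (PPh3, neutral), 1 azido (N3, -1), 1 iodo (I, -1), 1 isothiocyanato (NCS, -1). Ligand charge sum = -3.
With Al in oxidation state +3, the complex ion is [Al...].

[AlI(N3)(NCS)(PPh3)]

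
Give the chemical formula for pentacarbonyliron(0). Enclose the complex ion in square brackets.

[Fe(CO)5]

Ligands: 5 carbonyl (CO, neutral). Ligand charge sum = 0.
With Fe in oxidation state 0, the complex ion is [Fe...].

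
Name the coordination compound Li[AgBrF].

The 1 lithium counter-ion carries a total charge of +1, so each complex ion is 1−.
Ligand charges: 1×fluoro (-1 each), 1×bromo (-1 each); total -2. So Ag + (-2) = 1−, giving Ag = +1.
The complex ion is anionic, so silver takes the -ate form argentate(I).

lithium bromofluoroargentate(I)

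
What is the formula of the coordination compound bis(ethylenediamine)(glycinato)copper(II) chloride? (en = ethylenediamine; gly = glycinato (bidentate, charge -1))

Ligands: 2 ethylenediamine (en, neutral), 1 glycinato (gly, -1). Ligand charge sum = -1.
Charge balance with chloride (-1) requires 1 complex ion per 1 chloride.

[Cu(en)2(gly)]Cl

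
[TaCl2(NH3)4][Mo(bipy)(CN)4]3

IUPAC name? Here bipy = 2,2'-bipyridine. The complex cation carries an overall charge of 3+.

tetraamminedichlorotantalum(V) (2,2'-bipyridine)tetracyanomolybdate(III)

The complex cation is given as 3+; its ligand charges sum to -2, so Ta = +5.
With 3 anions per cation, each anion must be 3/3 = 1−.
Anion: ligand charges sum to -4; for the ion to be 1−, Mo = +3.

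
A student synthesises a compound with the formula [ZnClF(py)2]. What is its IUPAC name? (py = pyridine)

There is no counter-ion, so the complex is neutral overall.
Ligand charges: 2×pyridine (neutral), 1×chloro (-1 each), 1×fluoro (-1 each); total -2. So Zn + (-2) = 0, giving Zn = +2.
Ligands are named alphabetically: chloro before fluoro before pyridine.

chlorofluorobis(pyridine)zinc(II)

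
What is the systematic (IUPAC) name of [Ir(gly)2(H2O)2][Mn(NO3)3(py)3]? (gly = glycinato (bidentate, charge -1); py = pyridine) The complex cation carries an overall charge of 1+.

diaquabis(glycinato)iridium(III) trinitratotris(pyridine)manganate(II)

Both ions are complex: the cation is named first with the plain metal name, the anion second with the -ate form; each ion's ligands are alphabetised independently.
The complex cation is given as 1+; its ligand charges sum to -2, so Ir = +3.
A 1:1 salt means the anion carries the equal and opposite charge, 1−.
Anion: ligand charges sum to -3; for the ion to be 1−, Mn = +2.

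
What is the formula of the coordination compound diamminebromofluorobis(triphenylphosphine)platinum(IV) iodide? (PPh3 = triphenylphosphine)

Ligands: 1 bromo (Br, -1), 2 ammine (NH3, neutral), 2 triphenylphosphine (PPh3, neutral), 1 fluoro (F, -1). Ligand charge sum = -2.
Charge balance with iodide (-1) requires 1 complex ion per 2 iodide.

[PtBrF(NH3)2(PPh3)2]I2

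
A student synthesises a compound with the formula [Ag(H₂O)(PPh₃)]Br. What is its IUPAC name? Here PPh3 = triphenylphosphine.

The 1 bromide counter-ion carries a total charge of -1, so each complex ion is 1+.
Ligand charges: 1×aqua (neutral), 1×triphenylphosphine (neutral); total 0. So Ag + (0) = 1+, giving Ag = +1.
Ligands are named alphabetically: aqua before triphenylphosphine.

aqua(triphenylphosphine)silver(I) bromide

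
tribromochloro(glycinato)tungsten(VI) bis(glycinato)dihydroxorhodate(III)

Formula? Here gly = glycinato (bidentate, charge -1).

Cation [W…]: ligand charges -5, W(VI) ⇒ ion charge 1+.
Anion [Rh…]: ligand charges -4, Rh(III) ⇒ ion charge 1−.
One 1+ cation balances one 1− anion.

[WBr3Cl(gly)][Rh(gly)2(OH)2]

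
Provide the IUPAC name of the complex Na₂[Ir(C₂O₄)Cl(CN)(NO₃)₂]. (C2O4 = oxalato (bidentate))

sodium chlorocyanodinitratooxalatoiridate(IV)

The 2 sodium counter-ions carry a total charge of +2, so each complex ion is 2−.
Ligand charges: 1×oxalato (-2 each), 2×nitrato (-1 each), 1×chloro (-1 each), 1×cyano (-1 each); total -6. So Ir + (-6) = 2−, giving Ir = +4.
The complex ion is anionic, so iridium takes the -ate form iridate(IV).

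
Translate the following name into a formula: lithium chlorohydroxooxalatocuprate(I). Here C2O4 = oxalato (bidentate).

Ligands: 1 hydroxo (OH, -1), 1 oxalato (C2O4, -2), 1 chloro (Cl, -1). Ligand charge sum = -4.
Charge balance with lithium (+1) requires 1 complex ion per 3 lithium.

Li3[Cu(C2O4)Cl(OH)]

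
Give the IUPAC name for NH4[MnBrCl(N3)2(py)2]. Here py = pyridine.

ammonium diazidobromochlorobis(pyridine)manganate(III)

The 1 ammonium counter-ion carries a total charge of +1, so each complex ion is 1−.
Ligand charges: 2×azido (-1 each), 1×chloro (-1 each), 1×bromo (-1 each), 2×pyridine (neutral); total -4. So Mn + (-4) = 1−, giving Mn = +3.
Ligands are named alphabetically: azido before bromo before chloro before pyridine.
The complex ion is anionic, so manganese takes the -ate form manganate(III).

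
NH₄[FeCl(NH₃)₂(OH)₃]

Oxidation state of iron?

+3

1 ammonium outside the brackets (+1 each) → the complex ion is 1−.
Ligand charges: 3×OH = -3; 1×Cl = -1; 2×NH3 neutral; sum -4.
Fe + (-4) = 1− ⇒ Fe is +3.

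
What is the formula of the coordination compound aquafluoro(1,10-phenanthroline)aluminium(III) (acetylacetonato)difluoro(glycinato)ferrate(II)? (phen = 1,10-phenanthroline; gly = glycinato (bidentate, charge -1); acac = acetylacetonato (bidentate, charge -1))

[AlF(H2O)(phen)][Fe(acac)F2(gly)]

Cation [Al…]: ligand charges -1, Al(III) ⇒ ion charge 2+.
Anion [Fe…]: ligand charges -4, Fe(II) ⇒ ion charge 2−.
One 2+ cation balances one 2− anion.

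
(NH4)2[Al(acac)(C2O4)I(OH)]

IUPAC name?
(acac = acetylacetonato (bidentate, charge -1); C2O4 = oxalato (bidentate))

The 2 ammonium counter-ions carry a total charge of +2, so each complex ion is 2−.
Ligand charges: 1×acetylacetonato (-1 each), 1×iodo (-1 each), 1×oxalato (-2 each), 1×hydroxo (-1 each); total -5. So Al + (-5) = 2−, giving Al = +3.
Ligands are named alphabetically: acetylacetonato before hydroxo before iodo before oxalato.
The complex ion is anionic, so aluminium takes the -ate form aluminate(III).

ammonium (acetylacetonato)hydroxoiodooxalatoaluminate(III)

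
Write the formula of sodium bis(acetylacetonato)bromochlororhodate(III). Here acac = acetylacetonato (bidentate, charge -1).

Na[Rh(acac)2BrCl]

Ligands: 1 bromo (Br, -1), 1 chloro (Cl, -1), 2 acetylacetonato (acac, -1). Ligand charge sum = -4.
With Rh in oxidation state +3, the complex ion is [Rh...]^1−.
Charge balance with sodium (+1) requires 1 complex ion per 1 sodium.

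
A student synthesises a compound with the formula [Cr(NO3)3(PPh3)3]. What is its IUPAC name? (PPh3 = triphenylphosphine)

There is no counter-ion, so the complex is neutral overall.
Ligand charges: 3×triphenylphosphine (neutral), 3×nitrato (-1 each); total -3. So Cr + (-3) = 0, giving Cr = +3.
Ligands are named alphabetically: nitrato before triphenylphosphine.

trinitratotris(triphenylphosphine)chromium(III)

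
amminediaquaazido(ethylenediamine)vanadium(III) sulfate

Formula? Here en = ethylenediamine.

[V(en)(H2O)2(N3)(NH3)]SO4

Ligands: 2 aqua (H2O, neutral), 1 azido (N3, -1), 1 ethylenediamine (en, neutral), 1 ammine (NH3, neutral). Ligand charge sum = -1.
With V in oxidation state +3, the complex ion is [V...]^2+.
Charge balance with sulfate (-2) requires 1 complex ion per 1 sulfate.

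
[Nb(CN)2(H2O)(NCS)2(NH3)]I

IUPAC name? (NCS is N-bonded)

The 1 iodide counter-ion carries a total charge of -1, so each complex ion is 1+.
Ligand charges: 1×aqua (neutral), 1×ammine (neutral), 2×cyano (-1 each), 2×isothiocyanato (-1 each); total -4. So Nb + (-4) = 1+, giving Nb = +5.
Ligands are named alphabetically: ammine before aqua before cyano before isothiocyanato.

ammineaquadicyanodiisothiocyanatoniobium(V) iodide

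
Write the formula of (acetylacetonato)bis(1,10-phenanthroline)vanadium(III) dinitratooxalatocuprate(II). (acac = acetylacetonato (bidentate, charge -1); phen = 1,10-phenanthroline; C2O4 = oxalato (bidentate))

Cation [V…]: ligand charges -1, V(III) ⇒ ion charge 2+.
Anion [Cu…]: ligand charges -4, Cu(II) ⇒ ion charge 2−.

[V(acac)(phen)2][Cu(C2O4)(NO3)2]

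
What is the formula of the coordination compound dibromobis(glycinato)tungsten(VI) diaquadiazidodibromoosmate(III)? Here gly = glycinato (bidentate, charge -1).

[WBr2(gly)2][OsBr2(H2O)2(N3)2]2

Cation [W…]: ligand charges -4, W(VI) ⇒ ion charge 2+.
Anion [Os…]: ligand charges -4, Os(III) ⇒ ion charge 1−.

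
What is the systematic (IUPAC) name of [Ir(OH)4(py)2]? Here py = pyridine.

There is no counter-ion, so the complex is neutral overall.
Ligand charges: 4×hydroxo (-1 each), 2×pyridine (neutral); total -4. So Ir + (-4) = 0, giving Ir = +4.
Ligands are named alphabetically: hydroxo before pyridine.

tetrahydroxobis(pyridine)iridium(IV)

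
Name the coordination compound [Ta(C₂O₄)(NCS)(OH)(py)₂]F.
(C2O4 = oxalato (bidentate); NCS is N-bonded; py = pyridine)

The 1 fluoride counter-ion carries a total charge of -1, so each complex ion is 1+.
Ligand charges: 1×oxalato (-2 each), 1×isothiocyanato (-1 each), 1×hydroxo (-1 each), 2×pyridine (neutral); total -4. So Ta + (-4) = 1+, giving Ta = +5.
Ligands are named alphabetically: hydroxo before isothiocyanato before oxalato before pyridine.

hydroxoisothiocyanatooxalatobis(pyridine)tantalum(V) fluoride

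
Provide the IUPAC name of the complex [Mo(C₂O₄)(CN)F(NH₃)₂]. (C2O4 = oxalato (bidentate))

diamminecyanofluorooxalatomolybdenum(IV)

There is no counter-ion, so the complex is neutral overall.
Ligand charges: 1×oxalato (-2 each), 1×fluoro (-1 each), 1×cyano (-1 each), 2×ammine (neutral); total -4. So Mo + (-4) = 0, giving Mo = +4.
Ligands are named alphabetically: ammine before cyano before fluoro before oxalato.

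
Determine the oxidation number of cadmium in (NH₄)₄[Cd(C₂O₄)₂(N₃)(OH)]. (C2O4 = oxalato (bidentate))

4 ammonium outside the brackets (+1 each) → the complex ion is 4−.
Ligand charges: 2×C2O4 = -4; 1×OH = -1; 1×N3 = -1; sum -6.
Cd + (-6) = 4− ⇒ Cd is +2.

+2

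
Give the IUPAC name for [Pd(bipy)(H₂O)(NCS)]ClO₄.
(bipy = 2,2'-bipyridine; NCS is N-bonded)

The 1 perchlorate counter-ion carries a total charge of -1, so each complex ion is 1+.
Ligand charges: 1×aqua (neutral), 1×2,2'-bipyridine (neutral), 1×isothiocyanato (-1 each); total -1. So Pd + (-1) = 1+, giving Pd = +2.
Ligands are named alphabetically: aqua before bipyridine before isothiocyanato.

aqua(2,2'-bipyridine)isothiocyanatopalladium(II) perchlorate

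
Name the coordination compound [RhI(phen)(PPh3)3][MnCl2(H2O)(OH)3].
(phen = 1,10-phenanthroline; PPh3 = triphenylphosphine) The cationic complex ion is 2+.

Both ions are complex: the cation is named first with the plain metal name, the anion second with the -ate form; each ion's ligands are alphabetised independently.
The complex cation is given as 2+; its ligand charges sum to -1, so Rh = +3.
A 1:1 salt means the anion carries the equal and opposite charge, 2−.
Anion: ligand charges sum to -5; for the ion to be 2−, Mn = +3.

iodo(1,10-phenanthroline)tris(triphenylphosphine)rhodium(III) aquadichlorotrihydroxomanganate(III)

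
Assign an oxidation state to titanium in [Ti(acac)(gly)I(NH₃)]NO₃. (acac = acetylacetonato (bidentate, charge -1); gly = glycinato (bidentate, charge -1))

+4

1 nitrate outside the brackets (-1 each) → the complex ion is 1+.
Ligand charges: 1×I = -1; 1×acac = -1; 1×NH3 neutral; 1×gly = -1; sum -3.
Ti + (-3) = 1+ ⇒ Ti is +4.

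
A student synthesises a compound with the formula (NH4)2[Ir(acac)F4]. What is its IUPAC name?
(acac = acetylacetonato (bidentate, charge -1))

The 2 ammonium counter-ions carry a total charge of +2, so each complex ion is 2−.
Ligand charges: 1×acetylacetonato (-1 each), 4×fluoro (-1 each); total -5. So Ir + (-5) = 2−, giving Ir = +3.
The complex ion is anionic, so iridium takes the -ate form iridate(III).

ammonium (acetylacetonato)tetrafluoroiridate(III)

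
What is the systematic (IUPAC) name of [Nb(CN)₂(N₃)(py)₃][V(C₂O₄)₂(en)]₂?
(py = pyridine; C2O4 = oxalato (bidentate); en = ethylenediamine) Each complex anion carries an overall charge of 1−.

azidodicyanotris(pyridine)niobium(V) (ethylenediamine)dioxalatovanadate(III)

Both ions are complex: the cation is named first with the plain metal name, the anion second with the -ate form; each ion's ligands are alphabetised independently.
The complex anion is given as 1−; its ligand charges sum to -4, so V = +3.
With 2 anions per cation, the cation must be 2×1 = 2+.
Cation: ligand charges sum to -3; for the ion to be 2+, Nb = +5.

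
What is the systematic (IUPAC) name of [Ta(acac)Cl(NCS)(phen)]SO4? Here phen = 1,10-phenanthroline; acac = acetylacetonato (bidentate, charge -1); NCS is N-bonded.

The 1 sulfate counter-ion carries a total charge of -2, so each complex ion is 2+.
Ligand charges: 1×1,10-phenanthroline (neutral), 1×chloro (-1 each), 1×acetylacetonato (-1 each), 1×isothiocyanato (-1 each); total -3. So Ta + (-3) = 2+, giving Ta = +5.
Ligands are named alphabetically: acetylacetonato before chloro before isothiocyanato before phenanthroline.

(acetylacetonato)chloroisothiocyanato(1,10-phenanthroline)tantalum(V) sulfate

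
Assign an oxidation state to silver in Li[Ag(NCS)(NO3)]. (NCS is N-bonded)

1 lithium outside the brackets (+1 each) → the complex ion is 1−.
Ligand charges: 1×NCS = -1; 1×NO3 = -1; sum -2.
Ag + (-2) = 1− ⇒ Ag is +1.

+1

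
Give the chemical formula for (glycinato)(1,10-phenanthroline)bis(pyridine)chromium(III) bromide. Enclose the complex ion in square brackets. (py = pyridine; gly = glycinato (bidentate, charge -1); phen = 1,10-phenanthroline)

Ligands: 2 pyridine (py, neutral), 1 glycinato (gly, -1), 1 1,10-phenanthroline (phen, neutral). Ligand charge sum = -1.
Charge balance with bromide (-1) requires 1 complex ion per 2 bromide.

[Cr(gly)(phen)(py)2]Br2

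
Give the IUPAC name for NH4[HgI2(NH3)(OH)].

The 1 ammonium counter-ion carries a total charge of +1, so each complex ion is 1−.
Ligand charges: 1×hydroxo (-1 each), 2×iodo (-1 each), 1×ammine (neutral); total -3. So Hg + (-3) = 1−, giving Hg = +2.
The complex ion is anionic, so mercury takes the -ate form mercurate(II).

ammonium amminehydroxodiiodomercurate(II)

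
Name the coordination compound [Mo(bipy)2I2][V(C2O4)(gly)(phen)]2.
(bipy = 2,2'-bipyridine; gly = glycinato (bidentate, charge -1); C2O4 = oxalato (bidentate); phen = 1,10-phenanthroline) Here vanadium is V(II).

bis(2,2'-bipyridine)diiodomolybdenum(IV) (glycinato)oxalato(1,10-phenanthroline)vanadate(II)

Both ions are complex: the cation is named first with the plain metal name, the anion second with the -ate form; each ion's ligands are alphabetised independently.
V is given as +2; the anion's ligand charges sum to -3, so the complex anion is 1−.
With 2 anions per cation, the cation must be 2×1 = 2+.
Cation: ligand charges sum to -2; for the ion to be 2+, Mo = +4.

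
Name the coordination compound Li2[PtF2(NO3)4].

lithium difluorotetranitratoplatinate(IV)

The 2 lithium counter-ions carry a total charge of +2, so each complex ion is 2−.
Ligand charges: 2×fluoro (-1 each), 4×nitrato (-1 each); total -6. So Pt + (-6) = 2−, giving Pt = +4.
Ligands are named alphabetically: fluoro before nitrato.
The complex ion is anionic, so platinum takes the -ate form platinate(IV).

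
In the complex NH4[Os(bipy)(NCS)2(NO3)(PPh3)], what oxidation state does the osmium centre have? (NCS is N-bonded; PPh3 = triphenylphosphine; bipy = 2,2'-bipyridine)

1 ammonium outside the brackets (+1 each) → the complex ion is 1−.
Ligand charges: 2×NCS = -2; 1×PPh3 neutral; 1×bipy neutral; 1×NO3 = -1; sum -3.
Os + (-3) = 1− ⇒ Os is +2.

+2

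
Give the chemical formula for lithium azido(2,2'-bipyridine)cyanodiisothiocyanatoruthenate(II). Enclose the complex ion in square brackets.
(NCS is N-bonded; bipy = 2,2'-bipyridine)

Li2[Ru(bipy)(CN)(N3)(NCS)2]

Ligands: 1 cyano (CN, -1), 2 isothiocyanato (NCS, -1), 1 2,2'-bipyridine (bipy, neutral), 1 azido (N3, -1). Ligand charge sum = -4.
Charge balance with lithium (+1) requires 1 complex ion per 2 lithium.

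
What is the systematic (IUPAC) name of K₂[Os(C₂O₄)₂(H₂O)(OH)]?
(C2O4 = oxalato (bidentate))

potassium aquahydroxodioxalatoosmate(III)

The 2 potassium counter-ions carry a total charge of +2, so each complex ion is 2−.
Ligand charges: 1×hydroxo (-1 each), 1×aqua (neutral), 2×oxalato (-2 each); total -5. So Os + (-5) = 2−, giving Os = +3.
Ligands are named alphabetically: aqua before hydroxo before oxalato.
The complex ion is anionic, so osmium takes the -ate form osmate(III).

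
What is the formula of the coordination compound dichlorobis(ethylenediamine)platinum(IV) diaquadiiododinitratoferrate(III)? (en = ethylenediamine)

Cation [Pt…]: ligand charges -2, Pt(IV) ⇒ ion charge 2+.
Anion [Fe…]: ligand charges -4, Fe(III) ⇒ ion charge 1−.
One 2+ cation requires 2 of the 1− anion.

[PtCl2(en)2][Fe(H2O)2I2(NO3)2]2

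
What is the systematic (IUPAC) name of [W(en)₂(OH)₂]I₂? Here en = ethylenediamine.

The 2 iodide counter-ions carry a total charge of -2, so each complex ion is 2+.
Ligand charges: 2×ethylenediamine (neutral), 2×hydroxo (-1 each); total -2. So W + (-2) = 2+, giving W = +4.
Ligands are named alphabetically: ethylenediamine before hydroxo.

bis(ethylenediamine)dihydroxotungsten(IV) iodide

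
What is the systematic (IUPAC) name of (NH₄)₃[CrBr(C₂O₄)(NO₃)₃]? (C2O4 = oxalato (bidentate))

The 3 ammonium counter-ions carry a total charge of +3, so each complex ion is 3−.
Ligand charges: 3×nitrato (-1 each), 1×bromo (-1 each), 1×oxalato (-2 each); total -6. So Cr + (-6) = 3−, giving Cr = +3.
Ligands are named alphabetically: bromo before nitrato before oxalato.
The complex ion is anionic, so chromium takes the -ate form chromate(III).

ammonium bromotrinitratooxalatochromate(III)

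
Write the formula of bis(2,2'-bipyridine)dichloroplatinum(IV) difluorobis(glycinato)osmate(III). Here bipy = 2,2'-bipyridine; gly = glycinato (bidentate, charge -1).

Cation [Pt…]: ligand charges -2, Pt(IV) ⇒ ion charge 2+.
Anion [Os…]: ligand charges -4, Os(III) ⇒ ion charge 1−.
One 2+ cation requires 2 of the 1− anion.

[Pt(bipy)2Cl2][OsF2(gly)2]2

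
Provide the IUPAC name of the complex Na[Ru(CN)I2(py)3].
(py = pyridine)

The 1 sodium counter-ion carries a total charge of +1, so each complex ion is 1−.
Ligand charges: 2×iodo (-1 each), 3×pyridine (neutral), 1×cyano (-1 each); total -3. So Ru + (-3) = 1−, giving Ru = +2.
The complex ion is anionic, so ruthenium takes the -ate form ruthenate(II).

sodium cyanodiiodotris(pyridine)ruthenate(II)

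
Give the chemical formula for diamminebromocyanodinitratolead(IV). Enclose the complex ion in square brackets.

[PbBr(CN)(NH3)2(NO3)2]

Ligands: 2 nitrato (NO3, -1), 1 cyano (CN, -1), 2 ammine (NH3, neutral), 1 bromo (Br, -1). Ligand charge sum = -4.
With Pb in oxidation state +4, the complex ion is [Pb...].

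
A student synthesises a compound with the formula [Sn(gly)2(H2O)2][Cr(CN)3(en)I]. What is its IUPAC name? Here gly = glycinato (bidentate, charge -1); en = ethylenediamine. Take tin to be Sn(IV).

diaquabis(glycinato)tin(IV) tricyano(ethylenediamine)iodochromate(II)

Both ions are complex: the cation is named first with the plain metal name, the anion second with the -ate form; each ion's ligands are alphabetised independently.
Sn is given as +4; the cation's ligand charges sum to -2, so the complex cation is 2+.
A 1:1 salt means the anion carries the equal and opposite charge, 2−.
Anion: ligand charges sum to -4; for the ion to be 2−, Cr = +2.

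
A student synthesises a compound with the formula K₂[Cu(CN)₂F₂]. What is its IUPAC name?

The 2 potassium counter-ions carry a total charge of +2, so each complex ion is 2−.
Ligand charges: 2×fluoro (-1 each), 2×cyano (-1 each); total -4. So Cu + (-4) = 2−, giving Cu = +2.
The complex ion is anionic, so copper takes the -ate form cuprate(II).

potassium dicyanodifluorocuprate(II)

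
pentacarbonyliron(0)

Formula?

[Fe(CO)5]

Ligands: 5 carbonyl (CO, neutral). Ligand charge sum = 0.
With Fe in oxidation state 0, the complex ion is [Fe...].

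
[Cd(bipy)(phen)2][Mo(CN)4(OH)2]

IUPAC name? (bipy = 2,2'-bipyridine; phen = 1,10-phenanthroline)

(2,2'-bipyridine)bis(1,10-phenanthroline)cadmium(II) tetracyanodihydroxomolybdate(IV)

Both ions are complex: the cation is named first with the plain metal name, the anion second with the -ate form; each ion's ligands are alphabetised independently.
Cadmium is always +2 in its complexes; the cation's ligand charges sum to 0, so the complex cation is 2+.
A 1:1 salt means the anion carries the equal and opposite charge, 2−.
Anion: ligand charges sum to -6; for the ion to be 2−, Mo = +4.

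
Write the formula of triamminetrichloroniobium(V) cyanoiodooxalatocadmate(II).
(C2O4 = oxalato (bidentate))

[NbCl3(NH3)3][Cd(C2O4)(CN)I]

Cation [Nb…]: ligand charges -3, Nb(V) ⇒ ion charge 2+.
Anion [Cd…]: ligand charges -4, Cd(II) ⇒ ion charge 2−.
One 2+ cation balances one 2− anion.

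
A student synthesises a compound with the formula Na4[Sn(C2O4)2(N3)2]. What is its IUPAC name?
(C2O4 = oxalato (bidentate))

The 4 sodium counter-ions carry a total charge of +4, so each complex ion is 4−.
Ligand charges: 2×azido (-1 each), 2×oxalato (-2 each); total -6. So Sn + (-6) = 4−, giving Sn = +2.
Ligands are named alphabetically: azido before oxalato.
The complex ion is anionic, so tin takes the -ate form stannate(II).

sodium diazidodioxalatostannate(II)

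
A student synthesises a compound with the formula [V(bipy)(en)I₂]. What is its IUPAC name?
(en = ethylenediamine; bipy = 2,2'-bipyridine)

(2,2'-bipyridine)(ethylenediamine)diiodovanadium(II)

There is no counter-ion, so the complex is neutral overall.
Ligand charges: 1×ethylenediamine (neutral), 2×iodo (-1 each), 1×2,2'-bipyridine (neutral); total -2. So V + (-2) = 0, giving V = +2.
Ligands are named alphabetically: bipyridine before ethylenediamine before iodo.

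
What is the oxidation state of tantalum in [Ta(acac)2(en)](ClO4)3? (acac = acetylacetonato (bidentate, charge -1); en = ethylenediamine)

+5

3 perchlorate outside the brackets (-1 each) → the complex ion is 3+.
Ligand charges: 2×acac = -2; 1×en neutral; sum -2.
Ta + (-2) = 3+ ⇒ Ta is +5.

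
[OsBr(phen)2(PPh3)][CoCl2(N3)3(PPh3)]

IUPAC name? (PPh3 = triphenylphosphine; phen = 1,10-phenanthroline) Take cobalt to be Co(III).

Both ions are complex: the cation is named first with the plain metal name, the anion second with the -ate form; each ion's ligands are alphabetised independently.
Co is given as +3; the anion's ligand charges sum to -5, so the complex anion is 2−.
A 1:1 salt means the cation carries the equal and opposite charge, 2+.
Cation: ligand charges sum to -1; for the ion to be 2+, Os = +3.

bromobis(1,10-phenanthroline)(triphenylphosphine)osmium(III) triazidodichloro(triphenylphosphine)cobaltate(III)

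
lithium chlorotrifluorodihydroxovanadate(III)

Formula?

Li3[VClF3(OH)2]

Ligands: 3 fluoro (F, -1), 1 chloro (Cl, -1), 2 hydroxo (OH, -1). Ligand charge sum = -6.
With V in oxidation state +3, the complex ion is [V...]^3−.
Charge balance with lithium (+1) requires 1 complex ion per 3 lithium.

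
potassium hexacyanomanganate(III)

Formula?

Ligands: 6 cyano (CN, -1). Ligand charge sum = -6.
Charge balance with potassium (+1) requires 1 complex ion per 3 potassium.

K3[Mn(CN)6]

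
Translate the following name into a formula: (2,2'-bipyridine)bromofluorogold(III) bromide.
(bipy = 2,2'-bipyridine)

Ligands: 1 bromo (Br, -1), 1 2,2'-bipyridine (bipy, neutral), 1 fluoro (F, -1). Ligand charge sum = -2.
Charge balance with bromide (-1) requires 1 complex ion per 1 bromide.

[Au(bipy)BrF]Br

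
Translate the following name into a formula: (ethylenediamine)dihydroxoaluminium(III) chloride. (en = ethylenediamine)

Ligands: 2 hydroxo (OH, -1), 1 ethylenediamine (en, neutral). Ligand charge sum = -2.
With Al in oxidation state +3, the complex ion is [Al...]^1+.
Charge balance with chloride (-1) requires 1 complex ion per 1 chloride.

[Al(en)(OH)2]Cl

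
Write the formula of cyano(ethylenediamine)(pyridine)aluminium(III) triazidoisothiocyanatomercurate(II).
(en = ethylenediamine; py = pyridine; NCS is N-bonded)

Cation [Al…]: ligand charges -1, Al(III) ⇒ ion charge 2+.
Anion [Hg…]: ligand charges -4, Hg(II) ⇒ ion charge 2−.

[Al(CN)(en)(py)][Hg(N3)3(NCS)]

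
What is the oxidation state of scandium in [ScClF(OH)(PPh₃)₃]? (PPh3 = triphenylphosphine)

No counter-ion: the bracketed complex is neutral.
Ligand charges: 1×Cl = -1; 3×PPh3 neutral; 1×F = -1; 1×OH = -1; sum -3.
Sc + (-3) = 0 ⇒ Sc is +3.

+3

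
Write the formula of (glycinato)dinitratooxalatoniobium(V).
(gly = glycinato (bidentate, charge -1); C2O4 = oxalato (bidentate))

[Nb(C2O4)(gly)(NO3)2]

Ligands: 1 glycinato (gly, -1), 1 oxalato (C2O4, -2), 2 nitrato (NO3, -1). Ligand charge sum = -5.
With Nb in oxidation state +5, the complex ion is [Nb...].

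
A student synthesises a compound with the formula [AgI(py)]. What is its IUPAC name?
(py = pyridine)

There is no counter-ion, so the complex is neutral overall.
Ligand charges: 1×iodo (-1 each), 1×pyridine (neutral); total -1. So Ag + (-1) = 0, giving Ag = +1.
Ligands are named alphabetically: iodo before pyridine.

iodo(pyridine)silver(I)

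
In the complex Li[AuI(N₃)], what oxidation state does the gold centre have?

1 lithium outside the brackets (+1 each) → the complex ion is 1−.
Ligand charges: 1×N3 = -1; 1×I = -1; sum -2.
Au + (-2) = 1− ⇒ Au is +1.

+1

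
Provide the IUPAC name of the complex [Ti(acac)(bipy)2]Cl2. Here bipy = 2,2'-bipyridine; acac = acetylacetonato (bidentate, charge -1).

The 2 chloride counter-ions carry a total charge of -2, so each complex ion is 2+.
Ligand charges: 2×2,2'-bipyridine (neutral), 1×acetylacetonato (-1 each); total -1. So Ti + (-1) = 2+, giving Ti = +3.
Ligands are named alphabetically: acetylacetonato before bipyridine.

(acetylacetonato)bis(2,2'-bipyridine)titanium(III) chloride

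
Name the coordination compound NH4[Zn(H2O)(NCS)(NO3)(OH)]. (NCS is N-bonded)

The 1 ammonium counter-ion carries a total charge of +1, so each complex ion is 1−.
Ligand charges: 1×nitrato (-1 each), 1×aqua (neutral), 1×hydroxo (-1 each), 1×isothiocyanato (-1 each); total -3. So Zn + (-3) = 1−, giving Zn = +2.
The complex ion is anionic, so zinc takes the -ate form zincate(II).

ammonium aquahydroxoisothiocyanatonitratozincate(II)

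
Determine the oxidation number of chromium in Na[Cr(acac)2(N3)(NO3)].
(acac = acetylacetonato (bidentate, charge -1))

+3

1 sodium outside the brackets (+1 each) → the complex ion is 1−.
Ligand charges: 1×N3 = -1; 2×acac = -2; 1×NO3 = -1; sum -4.
Cr + (-4) = 1− ⇒ Cr is +3.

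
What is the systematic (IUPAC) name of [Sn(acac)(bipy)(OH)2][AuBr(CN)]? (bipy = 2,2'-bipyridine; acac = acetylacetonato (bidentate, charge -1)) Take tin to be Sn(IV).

Both ions are complex: the cation is named first with the plain metal name, the anion second with the -ate form; each ion's ligands are alphabetised independently.
Sn is given as +4; the cation's ligand charges sum to -3, so the complex cation is 1+.
A 1:1 salt means the anion carries the equal and opposite charge, 1−.
Anion: ligand charges sum to -2; for the ion to be 1−, Au = +1.

(acetylacetonato)(2,2'-bipyridine)dihydroxotin(IV) bromocyanoaurate(I)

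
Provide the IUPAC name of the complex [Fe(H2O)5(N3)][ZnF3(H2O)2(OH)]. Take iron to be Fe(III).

pentaaquaazidoiron(III) diaquatrifluorohydroxozincate(II)

Both ions are complex: the cation is named first with the plain metal name, the anion second with the -ate form; each ion's ligands are alphabetised independently.
Fe is given as +3; the cation's ligand charges sum to -1, so the complex cation is 2+.
A 1:1 salt means the anion carries the equal and opposite charge, 2−.
Anion: ligand charges sum to -4; for the ion to be 2−, Zn = +2.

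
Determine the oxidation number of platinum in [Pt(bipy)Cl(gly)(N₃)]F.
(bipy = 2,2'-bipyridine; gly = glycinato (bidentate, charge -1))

1 fluoride outside the brackets (-1 each) → the complex ion is 1+.
Ligand charges: 1×bipy neutral; 1×Cl = -1; 1×gly = -1; 1×N3 = -1; sum -3.
Pt + (-3) = 1+ ⇒ Pt is +4.

+4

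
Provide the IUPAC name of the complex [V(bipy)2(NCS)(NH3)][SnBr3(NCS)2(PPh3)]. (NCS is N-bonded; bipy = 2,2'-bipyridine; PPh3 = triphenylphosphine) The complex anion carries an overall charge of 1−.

amminebis(2,2'-bipyridine)isothiocyanatovanadium(II) tribromodiisothiocyanato(triphenylphosphine)stannate(IV)

Both ions are complex: the cation is named first with the plain metal name, the anion second with the -ate form; each ion's ligands are alphabetised independently.
The complex anion is given as 1−; its ligand charges sum to -5, so Sn = +4.
A 1:1 salt means the cation carries the equal and opposite charge, 1+.
Cation: ligand charges sum to -1; for the ion to be 1+, V = +2.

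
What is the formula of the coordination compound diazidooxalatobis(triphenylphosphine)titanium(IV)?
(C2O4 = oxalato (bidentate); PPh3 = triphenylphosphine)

[Ti(C2O4)(N3)2(PPh3)2]

Ligands: 2 azido (N3, -1), 1 oxalato (C2O4, -2), 2 triphenylphosphine (PPh3, neutral). Ligand charge sum = -4.
With Ti in oxidation state +4, the complex ion is [Ti...].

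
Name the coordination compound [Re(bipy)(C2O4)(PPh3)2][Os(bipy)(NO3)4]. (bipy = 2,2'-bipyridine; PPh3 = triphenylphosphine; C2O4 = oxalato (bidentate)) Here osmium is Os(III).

Both ions are complex: the cation is named first with the plain metal name, the anion second with the -ate form; each ion's ligands are alphabetised independently.
Os is given as +3; the anion's ligand charges sum to -4, so the complex anion is 1−.
A 1:1 salt means the cation carries the equal and opposite charge, 1+.
Cation: ligand charges sum to -2; for the ion to be 1+, Re = +3.

(2,2'-bipyridine)oxalatobis(triphenylphosphine)rhenium(III) (2,2'-bipyridine)tetranitratoosmate(III)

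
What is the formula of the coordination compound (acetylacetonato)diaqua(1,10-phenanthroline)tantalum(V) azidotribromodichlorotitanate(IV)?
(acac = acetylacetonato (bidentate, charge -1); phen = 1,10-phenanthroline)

Cation [Ta…]: ligand charges -1, Ta(V) ⇒ ion charge 4+.
Anion [Ti…]: ligand charges -6, Ti(IV) ⇒ ion charge 2−.
One 4+ cation requires 2 of the 2− anion.

[Ta(acac)(H2O)2(phen)][TiBr3Cl2(N3)]2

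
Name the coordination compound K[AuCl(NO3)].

potassium chloronitratoaurate(I)

The 1 potassium counter-ion carries a total charge of +1, so each complex ion is 1−.
Ligand charges: 1×chloro (-1 each), 1×nitrato (-1 each); total -2. So Au + (-2) = 1−, giving Au = +1.
The complex ion is anionic, so gold takes the -ate form aurate(I).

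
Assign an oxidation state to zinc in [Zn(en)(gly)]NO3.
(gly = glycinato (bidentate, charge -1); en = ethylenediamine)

1 nitrate outside the brackets (-1 each) → the complex ion is 1+.
Ligand charges: 1×gly = -1; 1×en neutral; sum -1.
Zn + (-1) = 1+ ⇒ Zn is +2.

+2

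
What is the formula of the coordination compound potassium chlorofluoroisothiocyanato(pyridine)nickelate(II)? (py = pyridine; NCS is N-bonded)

Ligands: 1 fluoro (F, -1), 1 pyridine (py, neutral), 1 isothiocyanato (NCS, -1), 1 chloro (Cl, -1). Ligand charge sum = -3.
Charge balance with potassium (+1) requires 1 complex ion per 1 potassium.

K[NiClF(NCS)(py)]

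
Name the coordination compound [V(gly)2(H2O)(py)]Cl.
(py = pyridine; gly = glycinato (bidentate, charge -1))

aquabis(glycinato)(pyridine)vanadium(III) chloride

The 1 chloride counter-ion carries a total charge of -1, so each complex ion is 1+.
Ligand charges: 1×pyridine (neutral), 1×aqua (neutral), 2×glycinato (-1 each); total -2. So V + (-2) = 1+, giving V = +3.
Ligands are named alphabetically: aqua before glycinato before pyridine.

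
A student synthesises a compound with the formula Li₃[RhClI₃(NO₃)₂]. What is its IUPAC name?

The 3 lithium counter-ions carry a total charge of +3, so each complex ion is 3−.
Ligand charges: 3×iodo (-1 each), 1×chloro (-1 each), 2×nitrato (-1 each); total -6. So Rh + (-6) = 3−, giving Rh = +3.
Ligands are named alphabetically: chloro before iodo before nitrato.
The complex ion is anionic, so rhodium takes the -ate form rhodate(III).

lithium chlorotriiododinitratorhodate(III)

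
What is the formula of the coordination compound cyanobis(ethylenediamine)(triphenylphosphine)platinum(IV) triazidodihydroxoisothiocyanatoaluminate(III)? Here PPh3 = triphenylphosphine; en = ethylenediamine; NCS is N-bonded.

[Pt(CN)(en)2(PPh3)][Al(N3)3(NCS)(OH)2]

Cation [Pt…]: ligand charges -1, Pt(IV) ⇒ ion charge 3+.
Anion [Al…]: ligand charges -6, Al(III) ⇒ ion charge 3−.
One 3+ cation balances one 3− anion.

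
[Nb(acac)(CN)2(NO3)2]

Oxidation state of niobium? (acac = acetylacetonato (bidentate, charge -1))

+5

No counter-ion: the bracketed complex is neutral.
Ligand charges: 2×NO3 = -2; 1×acac = -1; 2×CN = -2; sum -5.
Nb + (-5) = 0 ⇒ Nb is +5.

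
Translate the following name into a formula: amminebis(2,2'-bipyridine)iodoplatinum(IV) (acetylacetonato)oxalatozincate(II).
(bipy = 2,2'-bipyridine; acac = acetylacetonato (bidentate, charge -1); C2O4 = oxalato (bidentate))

Cation [Pt…]: ligand charges -1, Pt(IV) ⇒ ion charge 3+.
Anion [Zn…]: ligand charges -3, Zn(II) ⇒ ion charge 1−.

[Pt(bipy)2I(NH3)][Zn(acac)(C2O4)]3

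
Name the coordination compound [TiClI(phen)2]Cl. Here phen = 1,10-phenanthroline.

chloroiodobis(1,10-phenanthroline)titanium(III) chloride

The 1 chloride counter-ion carries a total charge of -1, so each complex ion is 1+.
Ligand charges: 1×chloro (-1 each), 2×1,10-phenanthroline (neutral), 1×iodo (-1 each); total -2. So Ti + (-2) = 1+, giving Ti = +3.
Ligands are named alphabetically: chloro before iodo before phenanthroline.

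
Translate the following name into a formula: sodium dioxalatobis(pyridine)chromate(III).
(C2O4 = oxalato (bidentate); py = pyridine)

Na[Cr(C2O4)2(py)2]

Ligands: 2 oxalato (C2O4, -2), 2 pyridine (py, neutral). Ligand charge sum = -4.
Charge balance with sodium (+1) requires 1 complex ion per 1 sodium.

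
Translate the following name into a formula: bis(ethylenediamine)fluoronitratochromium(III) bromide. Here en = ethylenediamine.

Ligands: 2 ethylenediamine (en, neutral), 1 fluoro (F, -1), 1 nitrato (NO3, -1). Ligand charge sum = -2.
With Cr in oxidation state +3, the complex ion is [Cr...]^1+.
Charge balance with bromide (-1) requires 1 complex ion per 1 bromide.

[Cr(en)2F(NO3)]Br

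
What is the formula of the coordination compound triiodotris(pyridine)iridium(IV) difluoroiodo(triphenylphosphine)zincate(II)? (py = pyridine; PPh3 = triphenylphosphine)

[IrI3(py)3][ZnF2I(PPh3)]

Cation [Ir…]: ligand charges -3, Ir(IV) ⇒ ion charge 1+.
Anion [Zn…]: ligand charges -3, Zn(II) ⇒ ion charge 1−.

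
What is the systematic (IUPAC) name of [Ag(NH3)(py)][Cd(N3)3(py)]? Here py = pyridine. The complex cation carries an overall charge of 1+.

Both ions are complex: the cation is named first with the plain metal name, the anion second with the -ate form; each ion's ligands are alphabetised independently.
The complex cation is given as 1+; its ligand charges sum to 0, so Ag = +1.
A 1:1 salt means the anion carries the equal and opposite charge, 1−.
Anion: ligand charges sum to -3; for the ion to be 1−, Cd = +2.

ammine(pyridine)silver(I) triazido(pyridine)cadmate(II)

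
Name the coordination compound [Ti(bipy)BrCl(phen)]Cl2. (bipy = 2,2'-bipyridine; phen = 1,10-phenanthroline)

The 2 chloride counter-ions carry a total charge of -2, so each complex ion is 2+.
Ligand charges: 1×2,2'-bipyridine (neutral), 1×bromo (-1 each), 1×1,10-phenanthroline (neutral), 1×chloro (-1 each); total -2. So Ti + (-2) = 2+, giving Ti = +4.
Ligands are named alphabetically: bipyridine before bromo before chloro before phenanthroline.

(2,2'-bipyridine)bromochloro(1,10-phenanthroline)titanium(IV) chloride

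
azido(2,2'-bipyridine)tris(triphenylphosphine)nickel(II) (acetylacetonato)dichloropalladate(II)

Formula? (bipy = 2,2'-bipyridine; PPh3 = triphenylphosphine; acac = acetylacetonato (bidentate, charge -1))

Cation [Ni…]: ligand charges -1, Ni(II) ⇒ ion charge 1+.
Anion [Pd…]: ligand charges -3, Pd(II) ⇒ ion charge 1−.

[Ni(bipy)(N3)(PPh3)3][Pd(acac)Cl2]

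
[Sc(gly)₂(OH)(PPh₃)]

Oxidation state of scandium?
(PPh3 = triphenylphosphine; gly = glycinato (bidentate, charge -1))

No counter-ion: the bracketed complex is neutral.
Ligand charges: 1×PPh3 neutral; 1×OH = -1; 2×gly = -2; sum -3.
Sc + (-3) = 0 ⇒ Sc is +3.

+3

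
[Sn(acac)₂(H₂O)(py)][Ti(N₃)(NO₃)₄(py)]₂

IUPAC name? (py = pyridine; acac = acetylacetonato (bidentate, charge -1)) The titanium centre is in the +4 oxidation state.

bis(acetylacetonato)aqua(pyridine)tin(IV) azidotetranitrato(pyridine)titanate(IV)

Ti is given as +4; the anion's ligand charges sum to -5, so the complex anion is 1−.
With 2 anions per cation, the cation must be 2×1 = 2+.
Cation: ligand charges sum to -2; for the ion to be 2+, Sn = +4.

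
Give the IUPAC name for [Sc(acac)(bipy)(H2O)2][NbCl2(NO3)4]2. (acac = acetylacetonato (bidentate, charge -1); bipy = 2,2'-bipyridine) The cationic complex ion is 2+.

The complex cation is given as 2+; its ligand charges sum to -1, so Sc = +3.
With 2 anions per cation, each anion must be 2/2 = 1−.
Anion: ligand charges sum to -6; for the ion to be 1−, Nb = +5.

(acetylacetonato)diaqua(2,2'-bipyridine)scandium(III) dichlorotetranitratoniobate(V)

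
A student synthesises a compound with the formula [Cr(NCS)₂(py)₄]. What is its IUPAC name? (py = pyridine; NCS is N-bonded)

diisothiocyanatotetrakis(pyridine)chromium(II)

There is no counter-ion, so the complex is neutral overall.
Ligand charges: 4×pyridine (neutral), 2×isothiocyanato (-1 each); total -2. So Cr + (-2) = 0, giving Cr = +2.
Ligands are named alphabetically: isothiocyanato before pyridine.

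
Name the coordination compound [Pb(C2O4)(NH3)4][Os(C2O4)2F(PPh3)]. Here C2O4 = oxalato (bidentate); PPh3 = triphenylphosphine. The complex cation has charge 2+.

Both ions are complex: the cation is named first with the plain metal name, the anion second with the -ate form; each ion's ligands are alphabetised independently.
The complex cation is given as 2+; its ligand charges sum to -2, so Pb = +4.
A 1:1 salt means the anion carries the equal and opposite charge, 2−.
Anion: ligand charges sum to -5; for the ion to be 2−, Os = +3.

tetraammineoxalatolead(IV) fluorodioxalato(triphenylphosphine)osmate(III)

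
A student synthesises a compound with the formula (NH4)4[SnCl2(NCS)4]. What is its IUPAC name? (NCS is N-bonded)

The 4 ammonium counter-ions carry a total charge of +4, so each complex ion is 4−.
Ligand charges: 4×isothiocyanato (-1 each), 2×chloro (-1 each); total -6. So Sn + (-6) = 4−, giving Sn = +2.
Ligands are named alphabetically: chloro before isothiocyanato.
The complex ion is anionic, so tin takes the -ate form stannate(II).

ammonium dichlorotetraisothiocyanatostannate(II)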